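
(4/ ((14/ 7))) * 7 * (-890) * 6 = -74760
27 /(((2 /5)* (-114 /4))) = -2.37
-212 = -212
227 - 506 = -279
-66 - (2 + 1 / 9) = -613 / 9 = -68.11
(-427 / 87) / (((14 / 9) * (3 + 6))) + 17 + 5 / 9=8981 / 522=17.20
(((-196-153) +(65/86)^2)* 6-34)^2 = 61727247775561/13675204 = 4513808.19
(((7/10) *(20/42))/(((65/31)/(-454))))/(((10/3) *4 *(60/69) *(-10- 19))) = 161851/754000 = 0.21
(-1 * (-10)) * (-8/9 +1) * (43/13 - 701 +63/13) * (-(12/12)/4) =45035/234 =192.46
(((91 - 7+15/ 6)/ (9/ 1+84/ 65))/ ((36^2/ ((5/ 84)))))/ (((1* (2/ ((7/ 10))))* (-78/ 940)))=-203275/ 124851456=-0.00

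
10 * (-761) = -7610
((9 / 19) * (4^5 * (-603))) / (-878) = 333.13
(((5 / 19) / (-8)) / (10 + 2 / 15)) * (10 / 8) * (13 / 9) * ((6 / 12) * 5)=-8125 / 554496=-0.01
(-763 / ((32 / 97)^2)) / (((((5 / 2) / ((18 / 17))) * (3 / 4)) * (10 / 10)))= -21537201 / 5440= -3959.04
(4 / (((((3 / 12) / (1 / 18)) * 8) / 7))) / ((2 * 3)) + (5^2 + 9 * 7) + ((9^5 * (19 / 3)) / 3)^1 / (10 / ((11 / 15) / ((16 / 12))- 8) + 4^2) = 168899995 / 19656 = 8592.80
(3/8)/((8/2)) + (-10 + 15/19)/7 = -743/608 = -1.22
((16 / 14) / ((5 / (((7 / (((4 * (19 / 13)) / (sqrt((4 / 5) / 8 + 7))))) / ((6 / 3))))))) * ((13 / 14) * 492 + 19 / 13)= 41707 * sqrt(710) / 6650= 167.12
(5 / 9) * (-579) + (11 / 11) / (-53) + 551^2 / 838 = 40.61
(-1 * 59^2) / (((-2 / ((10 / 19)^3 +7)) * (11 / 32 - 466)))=-2729828048 / 102205959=-26.71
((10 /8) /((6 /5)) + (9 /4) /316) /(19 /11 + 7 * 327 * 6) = 43747 /572944656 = 0.00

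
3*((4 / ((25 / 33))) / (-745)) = -396 / 18625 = -0.02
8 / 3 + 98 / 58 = 379 / 87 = 4.36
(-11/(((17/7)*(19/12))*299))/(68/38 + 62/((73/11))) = -16863/19620380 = -0.00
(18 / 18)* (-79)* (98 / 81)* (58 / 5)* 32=-14369152 / 405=-35479.39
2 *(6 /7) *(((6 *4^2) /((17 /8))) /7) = 11.06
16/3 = 5.33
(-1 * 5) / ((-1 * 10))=1 / 2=0.50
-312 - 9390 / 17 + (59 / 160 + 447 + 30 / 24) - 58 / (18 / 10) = -10965973 / 24480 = -447.96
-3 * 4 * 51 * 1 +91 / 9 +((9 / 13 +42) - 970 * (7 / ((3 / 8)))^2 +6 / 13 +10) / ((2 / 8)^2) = -210896759 / 39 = -5407609.21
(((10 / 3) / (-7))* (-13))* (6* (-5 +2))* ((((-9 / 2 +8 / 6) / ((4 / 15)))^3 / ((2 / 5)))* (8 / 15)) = 55729375 / 224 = 248791.85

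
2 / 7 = 0.29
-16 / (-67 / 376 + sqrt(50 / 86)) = -11310080 *sqrt(43) / 3341373-17332096 / 3341373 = -27.38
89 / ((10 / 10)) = 89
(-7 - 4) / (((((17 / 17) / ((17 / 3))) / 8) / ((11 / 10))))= -548.53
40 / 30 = 4 / 3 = 1.33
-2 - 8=-10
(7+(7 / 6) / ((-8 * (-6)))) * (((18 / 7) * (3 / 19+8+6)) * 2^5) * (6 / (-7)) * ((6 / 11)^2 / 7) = -33584112 / 112651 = -298.13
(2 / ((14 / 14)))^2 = 4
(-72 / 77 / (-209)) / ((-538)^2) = 18 / 1164505573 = 0.00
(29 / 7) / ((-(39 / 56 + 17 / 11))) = -2552 / 1381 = -1.85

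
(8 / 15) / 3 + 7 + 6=593 / 45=13.18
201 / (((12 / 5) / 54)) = 9045 / 2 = 4522.50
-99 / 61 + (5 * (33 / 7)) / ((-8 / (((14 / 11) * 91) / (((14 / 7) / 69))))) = -5746077 / 488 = -11774.75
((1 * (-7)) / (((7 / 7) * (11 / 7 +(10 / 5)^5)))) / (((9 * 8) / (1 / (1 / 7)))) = -343 / 16920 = -0.02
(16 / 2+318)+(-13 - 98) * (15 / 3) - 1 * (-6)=-223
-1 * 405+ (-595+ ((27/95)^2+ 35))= -8708396/9025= -964.92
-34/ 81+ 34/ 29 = 1768/ 2349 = 0.75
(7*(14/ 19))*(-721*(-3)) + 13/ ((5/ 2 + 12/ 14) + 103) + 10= 315915654/ 28291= 11166.65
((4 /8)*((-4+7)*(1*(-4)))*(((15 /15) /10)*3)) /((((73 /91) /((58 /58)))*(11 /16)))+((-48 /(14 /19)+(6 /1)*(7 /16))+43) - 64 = -86.78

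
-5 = -5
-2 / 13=-0.15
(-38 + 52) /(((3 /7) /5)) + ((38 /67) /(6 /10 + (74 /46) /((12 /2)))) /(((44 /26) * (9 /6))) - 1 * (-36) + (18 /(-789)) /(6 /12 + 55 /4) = 1320875067686 /6617971833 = 199.59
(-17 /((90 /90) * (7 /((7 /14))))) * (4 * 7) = -34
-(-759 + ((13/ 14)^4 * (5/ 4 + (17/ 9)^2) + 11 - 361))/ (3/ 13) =4790.14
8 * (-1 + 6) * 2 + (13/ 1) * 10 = 210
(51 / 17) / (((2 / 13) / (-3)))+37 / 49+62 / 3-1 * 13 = -14723 / 294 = -50.08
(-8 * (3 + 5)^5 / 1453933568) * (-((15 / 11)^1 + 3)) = 12288 / 15618427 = 0.00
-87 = -87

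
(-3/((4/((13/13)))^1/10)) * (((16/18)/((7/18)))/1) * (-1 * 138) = 2365.71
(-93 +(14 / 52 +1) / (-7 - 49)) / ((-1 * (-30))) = -45147 / 14560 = -3.10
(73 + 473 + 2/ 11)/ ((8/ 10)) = 7510/ 11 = 682.73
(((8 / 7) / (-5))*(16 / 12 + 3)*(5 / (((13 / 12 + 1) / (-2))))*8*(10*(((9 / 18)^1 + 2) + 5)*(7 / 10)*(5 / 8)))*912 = 1138176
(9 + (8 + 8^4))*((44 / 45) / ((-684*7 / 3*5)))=-5027 / 9975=-0.50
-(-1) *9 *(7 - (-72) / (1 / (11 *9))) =64215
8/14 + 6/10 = 41/35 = 1.17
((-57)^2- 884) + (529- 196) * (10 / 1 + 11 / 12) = 24001 / 4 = 6000.25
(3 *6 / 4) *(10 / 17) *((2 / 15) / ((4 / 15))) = 45 / 34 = 1.32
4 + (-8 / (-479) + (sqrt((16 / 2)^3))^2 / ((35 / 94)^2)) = 2169368228 / 586775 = 3697.10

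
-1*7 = -7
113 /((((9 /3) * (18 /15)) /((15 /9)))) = 2825 /54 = 52.31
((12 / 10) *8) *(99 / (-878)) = -2376 / 2195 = -1.08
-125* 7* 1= -875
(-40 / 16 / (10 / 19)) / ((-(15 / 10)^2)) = 19 / 9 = 2.11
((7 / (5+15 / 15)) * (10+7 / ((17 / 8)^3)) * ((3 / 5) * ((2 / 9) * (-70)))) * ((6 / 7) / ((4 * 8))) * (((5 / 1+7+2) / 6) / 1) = -7.30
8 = 8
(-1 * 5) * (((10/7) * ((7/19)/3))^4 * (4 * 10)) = -2000000/10556001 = -0.19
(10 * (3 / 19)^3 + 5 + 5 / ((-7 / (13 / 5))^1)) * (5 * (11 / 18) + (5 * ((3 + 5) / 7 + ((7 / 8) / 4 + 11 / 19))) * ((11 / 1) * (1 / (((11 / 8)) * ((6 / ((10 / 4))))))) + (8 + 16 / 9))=11016129391 / 76628748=143.76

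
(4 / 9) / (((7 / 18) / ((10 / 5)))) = 16 / 7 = 2.29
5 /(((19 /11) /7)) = 385 /19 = 20.26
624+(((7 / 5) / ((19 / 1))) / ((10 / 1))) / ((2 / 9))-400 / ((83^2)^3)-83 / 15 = 1152611612351087681 / 1863560128203300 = 618.50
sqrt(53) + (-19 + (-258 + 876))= sqrt(53) + 599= 606.28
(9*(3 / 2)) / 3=9 / 2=4.50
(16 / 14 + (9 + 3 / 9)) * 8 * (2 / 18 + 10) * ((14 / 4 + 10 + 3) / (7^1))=125840 / 63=1997.46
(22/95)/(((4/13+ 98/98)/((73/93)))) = 20878/150195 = 0.14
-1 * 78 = -78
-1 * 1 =-1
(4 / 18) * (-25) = -50 / 9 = -5.56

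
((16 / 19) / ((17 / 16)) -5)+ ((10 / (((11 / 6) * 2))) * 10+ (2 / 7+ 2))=630505 / 24871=25.35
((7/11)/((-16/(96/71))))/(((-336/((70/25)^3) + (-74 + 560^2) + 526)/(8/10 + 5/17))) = -31899/170253161705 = -0.00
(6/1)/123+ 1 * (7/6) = 299/246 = 1.22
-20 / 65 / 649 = -4 / 8437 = -0.00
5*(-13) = -65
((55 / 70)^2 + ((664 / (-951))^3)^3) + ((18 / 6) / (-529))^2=0.58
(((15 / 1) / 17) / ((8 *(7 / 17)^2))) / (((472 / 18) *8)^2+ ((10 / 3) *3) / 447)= 3077595 / 208197991792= 0.00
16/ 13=1.23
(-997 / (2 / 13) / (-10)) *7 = 90727 / 20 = 4536.35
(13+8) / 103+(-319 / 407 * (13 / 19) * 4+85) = 6014204 / 72409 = 83.06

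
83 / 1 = 83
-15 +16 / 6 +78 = 197 / 3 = 65.67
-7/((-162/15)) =35/54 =0.65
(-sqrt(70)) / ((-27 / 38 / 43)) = 1634 * sqrt(70) / 27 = 506.33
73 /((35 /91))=949 /5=189.80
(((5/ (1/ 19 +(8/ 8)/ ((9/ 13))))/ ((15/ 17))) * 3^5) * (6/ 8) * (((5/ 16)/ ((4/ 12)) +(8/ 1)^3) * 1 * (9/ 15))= 17392299021/ 81920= 212308.34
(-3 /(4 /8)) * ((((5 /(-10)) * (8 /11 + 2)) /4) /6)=15 /44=0.34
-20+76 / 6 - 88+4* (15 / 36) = -93.67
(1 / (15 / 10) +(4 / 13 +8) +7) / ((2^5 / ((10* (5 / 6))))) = 15575 / 3744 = 4.16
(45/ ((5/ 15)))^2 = 18225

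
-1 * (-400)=400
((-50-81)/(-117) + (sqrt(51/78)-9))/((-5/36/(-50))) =-36880/13 + 180 * sqrt(442)/13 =-2545.82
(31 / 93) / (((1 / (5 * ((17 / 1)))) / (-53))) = -1501.67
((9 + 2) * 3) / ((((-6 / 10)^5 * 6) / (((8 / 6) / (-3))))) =68750 / 2187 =31.44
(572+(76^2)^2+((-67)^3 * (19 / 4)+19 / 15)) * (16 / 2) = 3832095002 / 15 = 255473000.13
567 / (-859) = -567 / 859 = -0.66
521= 521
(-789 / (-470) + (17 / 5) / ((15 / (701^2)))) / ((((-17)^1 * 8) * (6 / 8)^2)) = -785270633 / 539325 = -1456.02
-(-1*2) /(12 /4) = 2 /3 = 0.67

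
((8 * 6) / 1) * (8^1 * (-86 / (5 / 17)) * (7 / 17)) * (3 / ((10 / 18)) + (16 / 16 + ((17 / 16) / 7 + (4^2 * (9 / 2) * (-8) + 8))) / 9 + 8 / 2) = 185800592 / 75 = 2477341.23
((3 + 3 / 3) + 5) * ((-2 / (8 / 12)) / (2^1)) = -27 / 2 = -13.50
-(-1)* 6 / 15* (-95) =-38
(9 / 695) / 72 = 1 / 5560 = 0.00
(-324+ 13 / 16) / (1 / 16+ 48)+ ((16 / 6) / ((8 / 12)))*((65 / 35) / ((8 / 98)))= 64808 / 769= 84.28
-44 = -44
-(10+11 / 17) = -181 / 17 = -10.65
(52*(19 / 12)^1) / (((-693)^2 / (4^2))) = 3952 / 1440747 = 0.00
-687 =-687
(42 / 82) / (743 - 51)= 21 / 28372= 0.00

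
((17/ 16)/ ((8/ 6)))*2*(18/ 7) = 459/ 112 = 4.10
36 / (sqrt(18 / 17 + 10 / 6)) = 36 *sqrt(7089) / 139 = 21.81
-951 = -951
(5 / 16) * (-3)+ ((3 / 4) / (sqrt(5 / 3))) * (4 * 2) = -15 / 16+ 6 * sqrt(15) / 5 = 3.71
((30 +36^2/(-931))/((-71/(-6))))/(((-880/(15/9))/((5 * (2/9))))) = -22195/4362666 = -0.01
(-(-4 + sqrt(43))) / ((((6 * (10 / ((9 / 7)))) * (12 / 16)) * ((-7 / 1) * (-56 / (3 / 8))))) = 3 / 27440 - 3 * sqrt(43) / 109760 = -0.00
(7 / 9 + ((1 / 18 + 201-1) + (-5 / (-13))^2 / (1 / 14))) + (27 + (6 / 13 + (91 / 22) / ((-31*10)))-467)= -818265407 / 3457740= -236.65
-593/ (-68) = 593/ 68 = 8.72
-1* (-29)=29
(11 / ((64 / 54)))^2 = 86.14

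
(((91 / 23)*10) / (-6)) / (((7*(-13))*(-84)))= -5 / 5796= -0.00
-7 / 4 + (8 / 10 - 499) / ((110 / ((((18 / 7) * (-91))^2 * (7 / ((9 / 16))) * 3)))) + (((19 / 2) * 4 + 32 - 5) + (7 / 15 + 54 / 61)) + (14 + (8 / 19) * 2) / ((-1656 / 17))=-67870408545054 / 7330675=-9258411.88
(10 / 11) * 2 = 20 / 11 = 1.82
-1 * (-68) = 68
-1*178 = -178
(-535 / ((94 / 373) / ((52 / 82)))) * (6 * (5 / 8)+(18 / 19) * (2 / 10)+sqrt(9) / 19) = -807838551 / 146452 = -5516.06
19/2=9.50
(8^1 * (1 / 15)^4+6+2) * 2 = 810016 / 50625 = 16.00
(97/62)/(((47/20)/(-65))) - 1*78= -176696/1457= -121.27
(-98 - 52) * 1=-150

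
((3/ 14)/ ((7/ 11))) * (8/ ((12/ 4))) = 44/ 49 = 0.90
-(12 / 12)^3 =-1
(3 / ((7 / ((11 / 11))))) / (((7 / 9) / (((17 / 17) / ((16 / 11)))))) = 297 / 784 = 0.38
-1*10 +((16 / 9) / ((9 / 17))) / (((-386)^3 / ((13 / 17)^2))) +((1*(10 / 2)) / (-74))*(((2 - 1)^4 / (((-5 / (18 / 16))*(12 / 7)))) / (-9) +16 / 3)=-242886698437325 / 23441616965952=-10.36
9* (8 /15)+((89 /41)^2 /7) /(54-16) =10771109 /2235730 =4.82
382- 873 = -491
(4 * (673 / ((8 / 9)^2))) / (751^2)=54513 / 9024016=0.01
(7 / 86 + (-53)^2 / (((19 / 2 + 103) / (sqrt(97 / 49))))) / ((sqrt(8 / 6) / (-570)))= -106742 * sqrt(291) / 105 -1995 * sqrt(3) / 86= -17381.91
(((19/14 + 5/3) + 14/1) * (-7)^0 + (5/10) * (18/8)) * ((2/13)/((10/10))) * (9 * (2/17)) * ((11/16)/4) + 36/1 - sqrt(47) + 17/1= 10595465/198016 - sqrt(47)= 46.65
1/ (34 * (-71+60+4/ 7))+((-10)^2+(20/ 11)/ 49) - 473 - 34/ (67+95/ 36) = -1252512101761/ 3353859586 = -373.45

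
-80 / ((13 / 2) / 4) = -640 / 13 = -49.23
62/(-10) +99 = 464/5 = 92.80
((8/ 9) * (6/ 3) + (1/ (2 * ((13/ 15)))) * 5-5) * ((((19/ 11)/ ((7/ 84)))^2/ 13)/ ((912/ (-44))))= 3002/ 5577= 0.54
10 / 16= 5 / 8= 0.62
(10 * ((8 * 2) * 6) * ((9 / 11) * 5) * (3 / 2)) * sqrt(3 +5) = 129600 * sqrt(2) / 11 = 16662.01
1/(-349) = -1/349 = -0.00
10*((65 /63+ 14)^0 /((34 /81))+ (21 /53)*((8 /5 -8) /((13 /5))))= 164805 /11713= 14.07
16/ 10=1.60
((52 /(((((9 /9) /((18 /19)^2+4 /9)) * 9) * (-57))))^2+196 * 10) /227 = 5444955367209640 /630608775567363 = 8.63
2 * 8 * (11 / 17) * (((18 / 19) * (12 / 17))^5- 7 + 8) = 701516900905744 / 59767010463331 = 11.74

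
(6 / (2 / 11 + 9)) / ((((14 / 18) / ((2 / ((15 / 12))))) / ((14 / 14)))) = 4752 / 3535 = 1.34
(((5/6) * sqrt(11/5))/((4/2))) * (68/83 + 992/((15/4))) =82591 * sqrt(55)/3735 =163.99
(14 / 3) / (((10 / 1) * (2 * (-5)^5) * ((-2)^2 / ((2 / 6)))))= -0.00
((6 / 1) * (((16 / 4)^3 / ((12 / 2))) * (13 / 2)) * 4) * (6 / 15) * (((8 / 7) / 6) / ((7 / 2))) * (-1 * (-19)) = 505856 / 735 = 688.24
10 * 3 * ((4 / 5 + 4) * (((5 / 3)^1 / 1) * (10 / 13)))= 2400 / 13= 184.62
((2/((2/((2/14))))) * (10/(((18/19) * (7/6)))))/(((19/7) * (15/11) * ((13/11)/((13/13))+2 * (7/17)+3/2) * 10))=4114/412965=0.01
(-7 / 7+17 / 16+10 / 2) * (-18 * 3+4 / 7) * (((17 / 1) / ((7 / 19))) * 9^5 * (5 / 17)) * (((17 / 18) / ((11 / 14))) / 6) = -4863570885 / 112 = -43424740.04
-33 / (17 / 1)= -33 / 17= -1.94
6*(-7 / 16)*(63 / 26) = -1323 / 208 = -6.36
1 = 1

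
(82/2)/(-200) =-41/200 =-0.20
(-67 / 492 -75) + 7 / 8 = -73073 / 984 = -74.26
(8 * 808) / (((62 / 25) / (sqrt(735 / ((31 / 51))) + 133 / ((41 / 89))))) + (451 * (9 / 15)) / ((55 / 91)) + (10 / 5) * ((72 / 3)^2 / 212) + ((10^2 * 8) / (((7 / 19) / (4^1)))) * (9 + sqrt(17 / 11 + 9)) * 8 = 1696800 * sqrt(2635) / 961 + 972800 * sqrt(319) / 77 + 16248433276813 / 11788525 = 1694607.86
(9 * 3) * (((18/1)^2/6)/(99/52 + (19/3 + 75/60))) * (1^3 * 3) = 85293/185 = 461.04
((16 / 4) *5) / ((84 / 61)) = 305 / 21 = 14.52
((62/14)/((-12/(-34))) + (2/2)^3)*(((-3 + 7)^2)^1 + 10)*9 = 3170.14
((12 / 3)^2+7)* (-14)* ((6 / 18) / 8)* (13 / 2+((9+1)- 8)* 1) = -2737 / 24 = -114.04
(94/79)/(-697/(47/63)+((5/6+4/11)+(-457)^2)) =291588/50951459615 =0.00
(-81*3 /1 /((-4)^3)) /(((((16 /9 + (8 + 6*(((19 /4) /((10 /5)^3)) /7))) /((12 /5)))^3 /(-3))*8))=-2519897651712 /139354384176125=-0.02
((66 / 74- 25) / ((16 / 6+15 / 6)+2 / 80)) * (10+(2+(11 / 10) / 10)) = -925896 / 16465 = -56.23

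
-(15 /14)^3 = -3375 /2744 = -1.23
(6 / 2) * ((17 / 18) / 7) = 17 / 42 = 0.40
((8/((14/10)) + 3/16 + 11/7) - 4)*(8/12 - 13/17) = -1945/5712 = -0.34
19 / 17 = 1.12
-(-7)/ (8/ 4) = 7/ 2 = 3.50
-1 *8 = -8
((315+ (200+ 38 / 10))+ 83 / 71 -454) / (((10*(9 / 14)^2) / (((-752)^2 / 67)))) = 1297866741248 / 9632925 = 134732.36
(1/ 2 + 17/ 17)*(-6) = -9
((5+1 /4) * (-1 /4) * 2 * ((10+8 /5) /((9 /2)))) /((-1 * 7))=0.97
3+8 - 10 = 1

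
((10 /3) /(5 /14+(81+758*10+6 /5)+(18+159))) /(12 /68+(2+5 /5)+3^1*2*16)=5950 /1387836801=0.00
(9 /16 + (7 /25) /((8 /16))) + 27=11249 /400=28.12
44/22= 2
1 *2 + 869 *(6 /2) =2609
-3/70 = -0.04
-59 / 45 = -1.31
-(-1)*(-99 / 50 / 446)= -99 / 22300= -0.00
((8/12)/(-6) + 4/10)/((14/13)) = 169/630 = 0.27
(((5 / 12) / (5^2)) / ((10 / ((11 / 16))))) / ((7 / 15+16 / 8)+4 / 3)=11 / 36480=0.00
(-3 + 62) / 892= 59 / 892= 0.07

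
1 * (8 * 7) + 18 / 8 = 233 / 4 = 58.25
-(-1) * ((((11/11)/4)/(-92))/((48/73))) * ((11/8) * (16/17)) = -803/150144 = -0.01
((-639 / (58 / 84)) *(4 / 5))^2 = 11524451904 / 21025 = 548130.89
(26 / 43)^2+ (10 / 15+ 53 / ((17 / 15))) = 4507207 / 94299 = 47.80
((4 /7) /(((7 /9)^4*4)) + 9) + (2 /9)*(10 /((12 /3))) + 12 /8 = 3462691 /302526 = 11.45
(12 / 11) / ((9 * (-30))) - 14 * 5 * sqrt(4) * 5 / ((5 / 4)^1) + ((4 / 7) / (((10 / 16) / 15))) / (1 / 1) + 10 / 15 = -545.62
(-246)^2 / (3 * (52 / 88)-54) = -443784 / 383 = -1158.70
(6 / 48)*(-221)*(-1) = 221 / 8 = 27.62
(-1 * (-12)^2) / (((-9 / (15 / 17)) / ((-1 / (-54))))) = 40 / 153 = 0.26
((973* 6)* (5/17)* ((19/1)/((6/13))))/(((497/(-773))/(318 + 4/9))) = -380309730970/10863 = -35009641.07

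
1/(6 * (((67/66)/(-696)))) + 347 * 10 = 224834/67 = 3355.73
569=569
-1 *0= 0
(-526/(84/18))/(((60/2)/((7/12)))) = -263/120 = -2.19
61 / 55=1.11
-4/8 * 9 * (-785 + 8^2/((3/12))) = 4761/2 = 2380.50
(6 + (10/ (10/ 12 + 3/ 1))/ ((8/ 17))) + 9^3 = 34065/ 46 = 740.54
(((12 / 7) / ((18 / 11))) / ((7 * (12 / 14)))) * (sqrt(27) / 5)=11 * sqrt(3) / 105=0.18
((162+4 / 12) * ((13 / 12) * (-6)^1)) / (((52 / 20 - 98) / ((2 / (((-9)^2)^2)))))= 31655 / 9388791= 0.00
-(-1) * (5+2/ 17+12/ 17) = 99/ 17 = 5.82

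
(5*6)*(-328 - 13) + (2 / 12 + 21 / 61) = -3743993 / 366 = -10229.49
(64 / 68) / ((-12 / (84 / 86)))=-56 / 731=-0.08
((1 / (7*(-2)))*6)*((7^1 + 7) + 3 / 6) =-87 / 14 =-6.21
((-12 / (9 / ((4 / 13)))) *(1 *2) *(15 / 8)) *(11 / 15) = -44 / 39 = -1.13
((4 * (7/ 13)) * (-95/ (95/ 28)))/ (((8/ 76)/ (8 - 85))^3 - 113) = 2454986120048/ 4599967615347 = 0.53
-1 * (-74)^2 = -5476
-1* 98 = -98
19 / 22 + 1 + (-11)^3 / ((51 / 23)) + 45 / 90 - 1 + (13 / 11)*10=-329348 / 561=-587.07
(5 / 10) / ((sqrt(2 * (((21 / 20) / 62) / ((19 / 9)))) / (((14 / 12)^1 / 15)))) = sqrt(61845) / 810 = 0.31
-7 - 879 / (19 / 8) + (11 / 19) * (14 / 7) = -7143 / 19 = -375.95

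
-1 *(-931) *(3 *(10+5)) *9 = 377055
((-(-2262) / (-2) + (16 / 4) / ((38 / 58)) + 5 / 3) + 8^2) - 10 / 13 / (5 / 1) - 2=-786484 / 741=-1061.38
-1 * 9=-9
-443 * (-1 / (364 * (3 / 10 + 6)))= 2215 / 11466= 0.19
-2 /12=-1 /6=-0.17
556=556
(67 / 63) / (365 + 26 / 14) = 67 / 23112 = 0.00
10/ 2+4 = 9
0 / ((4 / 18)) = 0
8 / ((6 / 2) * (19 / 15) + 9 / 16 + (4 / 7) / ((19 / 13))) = 85120 / 50577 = 1.68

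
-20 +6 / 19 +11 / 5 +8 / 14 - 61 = -51812 / 665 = -77.91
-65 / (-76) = 65 / 76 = 0.86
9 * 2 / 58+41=1198 / 29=41.31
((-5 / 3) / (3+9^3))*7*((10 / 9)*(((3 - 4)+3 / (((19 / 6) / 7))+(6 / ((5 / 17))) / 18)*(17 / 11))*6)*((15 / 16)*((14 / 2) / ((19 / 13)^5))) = -1863454590725 / 1704660452154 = -1.09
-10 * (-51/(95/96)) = 515.37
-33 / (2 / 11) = -363 / 2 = -181.50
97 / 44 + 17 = 845 / 44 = 19.20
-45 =-45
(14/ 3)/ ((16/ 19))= 133/ 24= 5.54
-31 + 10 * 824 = 8209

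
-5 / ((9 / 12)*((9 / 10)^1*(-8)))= 0.93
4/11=0.36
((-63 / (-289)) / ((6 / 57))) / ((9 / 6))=399 / 289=1.38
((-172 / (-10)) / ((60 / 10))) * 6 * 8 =688 / 5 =137.60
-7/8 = -0.88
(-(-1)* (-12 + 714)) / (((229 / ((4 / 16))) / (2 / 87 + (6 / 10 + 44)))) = 2271087 / 66410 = 34.20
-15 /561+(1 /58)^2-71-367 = -275548417 /629068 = -438.03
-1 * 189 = -189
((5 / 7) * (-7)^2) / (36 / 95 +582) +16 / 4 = 224629 / 55326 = 4.06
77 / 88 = 7 / 8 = 0.88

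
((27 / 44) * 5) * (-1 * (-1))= 135 / 44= 3.07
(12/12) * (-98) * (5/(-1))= 490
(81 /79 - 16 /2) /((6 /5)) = -2755 /474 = -5.81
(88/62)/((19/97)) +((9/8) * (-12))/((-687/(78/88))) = 86215475/11869528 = 7.26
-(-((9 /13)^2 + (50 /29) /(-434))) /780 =126377 /207385815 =0.00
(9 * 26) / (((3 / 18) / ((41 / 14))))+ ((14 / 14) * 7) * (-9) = 28341 / 7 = 4048.71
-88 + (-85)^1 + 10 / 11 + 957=8634 / 11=784.91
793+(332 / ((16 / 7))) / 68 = 216277 / 272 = 795.14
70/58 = 35/29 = 1.21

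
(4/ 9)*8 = 32/ 9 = 3.56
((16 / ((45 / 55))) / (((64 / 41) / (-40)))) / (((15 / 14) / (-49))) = 618772 / 27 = 22917.48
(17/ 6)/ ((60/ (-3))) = -17/ 120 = -0.14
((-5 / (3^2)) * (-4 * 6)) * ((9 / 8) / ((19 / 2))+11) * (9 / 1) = 25350 / 19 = 1334.21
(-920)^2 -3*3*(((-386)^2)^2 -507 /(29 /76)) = -5794124999788 /29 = -199797413785.79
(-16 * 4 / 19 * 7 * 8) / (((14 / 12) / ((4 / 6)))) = -2048 / 19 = -107.79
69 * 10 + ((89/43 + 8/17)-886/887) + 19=460712966/648397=710.54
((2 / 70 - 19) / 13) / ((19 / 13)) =-664 / 665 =-1.00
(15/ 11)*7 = 105/ 11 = 9.55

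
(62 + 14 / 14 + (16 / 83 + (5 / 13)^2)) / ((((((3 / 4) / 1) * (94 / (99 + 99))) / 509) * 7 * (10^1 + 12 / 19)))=1216.69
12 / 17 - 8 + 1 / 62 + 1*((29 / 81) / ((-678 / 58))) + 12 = 4.69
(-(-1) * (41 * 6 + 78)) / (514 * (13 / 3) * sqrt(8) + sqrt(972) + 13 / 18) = 5832 / (13 + 324 * sqrt(3) + 80184 * sqrt(2)) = 0.05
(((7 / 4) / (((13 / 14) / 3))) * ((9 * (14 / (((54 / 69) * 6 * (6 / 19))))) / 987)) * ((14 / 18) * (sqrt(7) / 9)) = 149891 * sqrt(7) / 3563352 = 0.11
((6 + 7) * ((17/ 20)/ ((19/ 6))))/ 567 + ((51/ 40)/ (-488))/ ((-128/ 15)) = 57965291/ 8972328960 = 0.01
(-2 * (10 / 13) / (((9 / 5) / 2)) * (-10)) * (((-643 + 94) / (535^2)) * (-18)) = 87840 / 148837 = 0.59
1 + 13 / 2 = 15 / 2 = 7.50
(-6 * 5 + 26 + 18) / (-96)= -7 / 48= -0.15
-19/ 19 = -1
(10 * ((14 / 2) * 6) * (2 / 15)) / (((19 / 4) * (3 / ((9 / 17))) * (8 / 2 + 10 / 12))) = 4032 / 9367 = 0.43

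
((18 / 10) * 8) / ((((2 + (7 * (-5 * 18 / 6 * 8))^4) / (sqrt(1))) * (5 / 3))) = 108 / 6223392000025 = 0.00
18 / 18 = 1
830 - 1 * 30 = 800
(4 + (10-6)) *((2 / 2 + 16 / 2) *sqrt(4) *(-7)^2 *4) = 28224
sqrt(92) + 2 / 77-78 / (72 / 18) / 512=-955 / 78848 + 2 * sqrt(23)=9.58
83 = 83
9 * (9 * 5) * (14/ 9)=630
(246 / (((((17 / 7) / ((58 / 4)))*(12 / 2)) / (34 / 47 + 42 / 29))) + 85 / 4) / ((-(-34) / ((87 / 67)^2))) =13374082395 / 487792696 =27.42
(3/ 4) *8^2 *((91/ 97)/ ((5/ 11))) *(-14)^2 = 9417408/ 485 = 19417.34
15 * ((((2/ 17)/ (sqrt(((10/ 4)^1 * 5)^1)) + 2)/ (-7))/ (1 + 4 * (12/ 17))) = -102/ 91 -6 * sqrt(2)/ 455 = -1.14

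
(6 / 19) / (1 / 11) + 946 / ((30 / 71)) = 639067 / 285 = 2242.34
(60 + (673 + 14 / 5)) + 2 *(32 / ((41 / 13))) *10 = 192439 / 205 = 938.73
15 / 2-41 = -67 / 2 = -33.50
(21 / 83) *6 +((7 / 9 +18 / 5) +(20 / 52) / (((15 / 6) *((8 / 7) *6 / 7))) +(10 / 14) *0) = 2351189 / 388440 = 6.05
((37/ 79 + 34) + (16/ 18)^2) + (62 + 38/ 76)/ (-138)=20490323/ 588708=34.81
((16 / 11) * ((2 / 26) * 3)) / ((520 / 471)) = 2826 / 9295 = 0.30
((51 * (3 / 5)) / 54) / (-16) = -17 / 480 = -0.04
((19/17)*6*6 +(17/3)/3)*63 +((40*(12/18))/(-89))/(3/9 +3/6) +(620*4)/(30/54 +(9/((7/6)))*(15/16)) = 3529758227/1187705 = 2971.91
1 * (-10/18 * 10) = -50/9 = -5.56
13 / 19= 0.68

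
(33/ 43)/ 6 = 11/ 86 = 0.13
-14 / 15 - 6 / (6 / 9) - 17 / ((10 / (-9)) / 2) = 62 / 3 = 20.67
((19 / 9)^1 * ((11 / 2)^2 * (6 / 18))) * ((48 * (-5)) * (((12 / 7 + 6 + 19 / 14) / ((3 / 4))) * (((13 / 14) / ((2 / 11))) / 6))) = -208760695 / 3969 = -52597.81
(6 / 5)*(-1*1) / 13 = -6 / 65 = -0.09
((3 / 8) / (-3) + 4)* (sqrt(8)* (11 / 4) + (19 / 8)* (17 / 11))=10013 / 704 + 341* sqrt(2) / 16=44.36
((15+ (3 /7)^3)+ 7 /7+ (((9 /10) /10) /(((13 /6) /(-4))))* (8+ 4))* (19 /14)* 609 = 2595393483 /222950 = 11641.15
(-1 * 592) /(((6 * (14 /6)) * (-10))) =148 /35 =4.23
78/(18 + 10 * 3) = 13/8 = 1.62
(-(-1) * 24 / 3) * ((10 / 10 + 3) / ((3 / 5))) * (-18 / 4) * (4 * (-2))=1920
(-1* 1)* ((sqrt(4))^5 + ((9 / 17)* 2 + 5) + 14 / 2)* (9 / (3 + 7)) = -3447 / 85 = -40.55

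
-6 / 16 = -3 / 8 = -0.38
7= 7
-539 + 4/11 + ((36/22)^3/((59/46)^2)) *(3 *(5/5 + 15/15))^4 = 13497687627/4633211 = 2913.25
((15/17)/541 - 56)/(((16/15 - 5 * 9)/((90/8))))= 347636475/24243292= 14.34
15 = 15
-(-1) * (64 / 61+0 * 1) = 64 / 61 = 1.05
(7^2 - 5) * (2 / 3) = 88 / 3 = 29.33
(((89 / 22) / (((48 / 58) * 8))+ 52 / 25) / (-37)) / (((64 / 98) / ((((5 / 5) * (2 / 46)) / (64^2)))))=-13924477 / 11778863923200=-0.00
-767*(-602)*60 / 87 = 9234680 / 29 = 318437.24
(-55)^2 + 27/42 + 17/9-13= 379831/126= 3014.53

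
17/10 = 1.70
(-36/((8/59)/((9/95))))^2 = 22838841/36100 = 632.65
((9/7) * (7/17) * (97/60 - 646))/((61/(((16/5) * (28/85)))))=-12990768/2203625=-5.90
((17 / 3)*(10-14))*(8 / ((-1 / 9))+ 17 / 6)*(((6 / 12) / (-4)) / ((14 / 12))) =-7055 / 42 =-167.98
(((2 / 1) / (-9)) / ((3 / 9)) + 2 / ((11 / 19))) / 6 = 46 / 99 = 0.46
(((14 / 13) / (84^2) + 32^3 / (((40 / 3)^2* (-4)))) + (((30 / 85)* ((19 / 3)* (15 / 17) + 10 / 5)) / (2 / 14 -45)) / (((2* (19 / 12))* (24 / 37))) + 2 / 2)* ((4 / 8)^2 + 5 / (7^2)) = -146505930247129 / 9225710239200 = -15.88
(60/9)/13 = 20/39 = 0.51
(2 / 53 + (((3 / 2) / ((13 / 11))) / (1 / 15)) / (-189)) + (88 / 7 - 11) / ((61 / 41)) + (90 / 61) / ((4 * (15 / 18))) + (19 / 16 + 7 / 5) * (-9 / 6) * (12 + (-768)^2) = -80822255078611 / 35304360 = -2289299.54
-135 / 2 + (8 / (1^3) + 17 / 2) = -51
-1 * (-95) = 95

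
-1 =-1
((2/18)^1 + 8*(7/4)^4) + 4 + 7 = 24809/288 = 86.14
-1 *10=-10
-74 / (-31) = 74 / 31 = 2.39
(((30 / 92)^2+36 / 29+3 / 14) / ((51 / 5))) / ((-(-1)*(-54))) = -1118255 / 394325064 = -0.00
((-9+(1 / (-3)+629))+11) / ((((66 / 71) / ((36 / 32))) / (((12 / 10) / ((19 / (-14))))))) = -64113 / 95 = -674.87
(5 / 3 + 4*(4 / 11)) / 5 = 103 / 165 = 0.62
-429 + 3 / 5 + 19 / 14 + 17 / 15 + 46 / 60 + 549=867 / 7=123.86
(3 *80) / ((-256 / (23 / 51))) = -115 / 272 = -0.42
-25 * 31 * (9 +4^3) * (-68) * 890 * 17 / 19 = 58206623000 / 19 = 3063506473.68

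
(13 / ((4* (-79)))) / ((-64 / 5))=65 / 20224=0.00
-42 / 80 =-21 / 40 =-0.52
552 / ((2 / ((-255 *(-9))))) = 633420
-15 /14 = -1.07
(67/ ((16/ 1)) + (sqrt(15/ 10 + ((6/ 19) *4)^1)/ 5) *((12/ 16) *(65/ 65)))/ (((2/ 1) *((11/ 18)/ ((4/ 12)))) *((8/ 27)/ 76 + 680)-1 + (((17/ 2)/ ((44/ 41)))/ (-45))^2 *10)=117612 *sqrt(3990)/ 74268827651 + 124766730/ 74268827651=0.00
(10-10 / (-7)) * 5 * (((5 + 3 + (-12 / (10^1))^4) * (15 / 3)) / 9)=100736 / 315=319.80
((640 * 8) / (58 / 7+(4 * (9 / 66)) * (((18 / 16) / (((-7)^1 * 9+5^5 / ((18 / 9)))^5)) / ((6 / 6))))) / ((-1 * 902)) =-2173653618393734391040 / 3172903535153086202917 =-0.69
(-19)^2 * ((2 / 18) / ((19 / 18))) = 38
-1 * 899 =-899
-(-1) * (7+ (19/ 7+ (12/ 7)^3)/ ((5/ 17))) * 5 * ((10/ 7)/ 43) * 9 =5148720/ 103243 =49.87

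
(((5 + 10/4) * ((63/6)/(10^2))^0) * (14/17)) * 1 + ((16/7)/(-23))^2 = 2726057/440657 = 6.19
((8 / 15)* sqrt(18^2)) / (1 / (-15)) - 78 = -222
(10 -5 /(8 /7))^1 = 45 /8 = 5.62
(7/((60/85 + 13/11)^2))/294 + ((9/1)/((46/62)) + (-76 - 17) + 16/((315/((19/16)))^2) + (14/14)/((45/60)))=-361864201729273/4550072713200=-79.53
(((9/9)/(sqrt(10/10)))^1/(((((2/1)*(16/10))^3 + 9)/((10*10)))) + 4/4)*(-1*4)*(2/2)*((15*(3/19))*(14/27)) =-1653960/99199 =-16.67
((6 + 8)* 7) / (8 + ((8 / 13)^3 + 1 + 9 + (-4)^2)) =107653 / 37605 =2.86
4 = 4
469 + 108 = 577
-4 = -4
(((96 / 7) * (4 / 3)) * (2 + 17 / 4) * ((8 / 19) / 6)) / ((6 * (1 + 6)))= 1600 / 8379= 0.19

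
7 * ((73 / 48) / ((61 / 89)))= 45479 / 2928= 15.53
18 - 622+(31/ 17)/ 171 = -1755797/ 2907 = -603.99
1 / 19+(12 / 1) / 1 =229 / 19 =12.05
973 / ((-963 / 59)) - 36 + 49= -44888 / 963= -46.61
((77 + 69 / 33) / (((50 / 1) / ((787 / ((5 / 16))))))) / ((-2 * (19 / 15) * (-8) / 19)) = 205407 / 55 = 3734.67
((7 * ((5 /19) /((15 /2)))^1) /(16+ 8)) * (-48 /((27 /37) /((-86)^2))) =-7662256 /1539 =-4978.72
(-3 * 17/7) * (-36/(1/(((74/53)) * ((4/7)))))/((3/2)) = 362304/2597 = 139.51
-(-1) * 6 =6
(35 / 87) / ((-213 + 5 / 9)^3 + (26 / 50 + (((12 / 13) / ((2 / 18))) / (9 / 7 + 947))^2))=-395836224863625 / 9434151719499064656803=-0.00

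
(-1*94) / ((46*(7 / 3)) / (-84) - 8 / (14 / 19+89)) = 2884860 / 41951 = 68.77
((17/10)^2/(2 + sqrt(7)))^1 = -289/150 + 289* sqrt(7)/300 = 0.62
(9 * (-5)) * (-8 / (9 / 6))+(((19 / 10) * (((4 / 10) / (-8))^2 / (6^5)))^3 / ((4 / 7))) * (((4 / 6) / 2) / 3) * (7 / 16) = 4159895825138319360000336091 / 17332899271409664000000000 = 240.00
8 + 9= 17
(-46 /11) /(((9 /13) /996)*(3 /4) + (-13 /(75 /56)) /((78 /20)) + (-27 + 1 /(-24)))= 35736480 /252354223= 0.14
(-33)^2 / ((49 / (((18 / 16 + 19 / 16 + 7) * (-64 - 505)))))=-92326509 / 784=-117763.40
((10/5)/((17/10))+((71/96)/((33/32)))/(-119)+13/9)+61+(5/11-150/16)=5154841/94248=54.69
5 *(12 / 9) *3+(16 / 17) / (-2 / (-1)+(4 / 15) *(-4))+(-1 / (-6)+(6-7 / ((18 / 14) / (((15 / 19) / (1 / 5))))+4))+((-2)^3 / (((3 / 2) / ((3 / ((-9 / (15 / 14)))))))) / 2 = 6871 / 646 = 10.64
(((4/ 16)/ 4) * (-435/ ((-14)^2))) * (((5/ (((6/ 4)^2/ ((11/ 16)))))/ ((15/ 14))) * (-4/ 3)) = 1595/ 6048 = 0.26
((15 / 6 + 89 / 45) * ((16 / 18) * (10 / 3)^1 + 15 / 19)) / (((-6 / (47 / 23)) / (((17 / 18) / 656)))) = -123968845 / 15046839936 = -0.01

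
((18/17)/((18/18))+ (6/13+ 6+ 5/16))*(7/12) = 193879/42432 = 4.57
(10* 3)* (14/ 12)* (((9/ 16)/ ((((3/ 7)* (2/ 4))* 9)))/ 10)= 49/ 48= 1.02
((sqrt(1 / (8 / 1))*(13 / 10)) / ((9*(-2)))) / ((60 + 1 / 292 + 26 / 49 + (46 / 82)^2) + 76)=-78168181*sqrt(2) / 592461212580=-0.00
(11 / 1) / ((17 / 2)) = 1.29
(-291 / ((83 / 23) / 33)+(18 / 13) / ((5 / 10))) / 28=-2868309 / 30212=-94.94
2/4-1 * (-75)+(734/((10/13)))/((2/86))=411061/10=41106.10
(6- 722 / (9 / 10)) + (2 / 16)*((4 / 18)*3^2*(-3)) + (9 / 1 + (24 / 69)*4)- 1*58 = -699313 / 828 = -844.58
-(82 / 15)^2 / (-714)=3362 / 80325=0.04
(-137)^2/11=18769/11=1706.27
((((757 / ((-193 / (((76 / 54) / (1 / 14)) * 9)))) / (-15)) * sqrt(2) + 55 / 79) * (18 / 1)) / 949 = 990 / 74971 + 805448 * sqrt(2) / 915785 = 1.26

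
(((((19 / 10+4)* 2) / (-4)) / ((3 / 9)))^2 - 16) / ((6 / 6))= 24929 / 400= 62.32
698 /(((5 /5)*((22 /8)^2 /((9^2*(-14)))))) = -12664512 /121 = -104665.39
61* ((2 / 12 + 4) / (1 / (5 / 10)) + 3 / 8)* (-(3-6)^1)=3599 / 8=449.88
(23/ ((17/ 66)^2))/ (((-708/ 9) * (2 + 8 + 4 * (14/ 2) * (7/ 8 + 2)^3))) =-874368/ 134003809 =-0.01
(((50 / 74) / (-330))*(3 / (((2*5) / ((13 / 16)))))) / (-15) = 13 / 390720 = 0.00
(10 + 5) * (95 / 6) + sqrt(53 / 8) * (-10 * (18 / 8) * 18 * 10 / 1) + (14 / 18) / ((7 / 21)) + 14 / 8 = 2899 / 12 - 2025 * sqrt(106) / 2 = -10182.74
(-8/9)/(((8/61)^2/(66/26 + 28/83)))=-11546263/77688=-148.62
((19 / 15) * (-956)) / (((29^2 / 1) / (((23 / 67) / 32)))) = -104443 / 6761640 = -0.02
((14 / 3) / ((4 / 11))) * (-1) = -77 / 6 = -12.83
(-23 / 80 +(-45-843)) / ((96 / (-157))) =11156891 / 7680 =1452.72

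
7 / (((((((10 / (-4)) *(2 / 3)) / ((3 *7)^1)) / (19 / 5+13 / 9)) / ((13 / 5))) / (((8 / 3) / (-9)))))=1202656 / 3375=356.34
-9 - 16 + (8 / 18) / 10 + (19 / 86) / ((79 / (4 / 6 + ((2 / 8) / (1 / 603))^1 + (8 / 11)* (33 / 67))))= -2009971721 / 81935640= -24.53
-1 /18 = -0.06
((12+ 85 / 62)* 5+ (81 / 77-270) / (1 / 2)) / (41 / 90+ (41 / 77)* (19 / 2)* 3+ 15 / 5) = -101193795 / 4002472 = -25.28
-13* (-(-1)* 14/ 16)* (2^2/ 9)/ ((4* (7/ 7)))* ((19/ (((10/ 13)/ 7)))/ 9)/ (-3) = 157339/ 19440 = 8.09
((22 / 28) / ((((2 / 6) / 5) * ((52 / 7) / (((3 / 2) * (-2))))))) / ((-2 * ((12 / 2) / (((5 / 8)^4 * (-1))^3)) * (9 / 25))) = -335693359375 / 85761906966528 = -0.00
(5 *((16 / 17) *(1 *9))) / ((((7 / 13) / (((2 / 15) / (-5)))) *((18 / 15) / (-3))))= 624 / 119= 5.24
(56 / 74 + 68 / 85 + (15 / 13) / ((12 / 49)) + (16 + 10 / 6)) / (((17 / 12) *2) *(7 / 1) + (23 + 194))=690763 / 6835010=0.10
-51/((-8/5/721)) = 183855/8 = 22981.88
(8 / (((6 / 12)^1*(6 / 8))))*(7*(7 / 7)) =448 / 3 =149.33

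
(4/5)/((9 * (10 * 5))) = 2/1125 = 0.00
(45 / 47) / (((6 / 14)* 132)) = 35 / 2068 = 0.02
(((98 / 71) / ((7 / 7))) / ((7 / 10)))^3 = 2744000 / 357911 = 7.67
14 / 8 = 7 / 4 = 1.75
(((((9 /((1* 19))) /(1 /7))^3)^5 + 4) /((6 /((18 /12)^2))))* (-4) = -2932442624086960782989364609 /30362254059749596598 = -96581848.58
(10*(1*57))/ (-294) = -95/ 49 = -1.94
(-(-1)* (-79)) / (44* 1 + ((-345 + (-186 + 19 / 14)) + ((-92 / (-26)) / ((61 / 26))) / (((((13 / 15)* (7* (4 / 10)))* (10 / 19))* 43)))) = 37713494 / 231825991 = 0.16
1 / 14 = 0.07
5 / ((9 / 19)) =95 / 9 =10.56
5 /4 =1.25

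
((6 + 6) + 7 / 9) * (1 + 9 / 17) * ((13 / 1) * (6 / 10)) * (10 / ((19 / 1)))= 77740 / 969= 80.23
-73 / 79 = -0.92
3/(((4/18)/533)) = 7195.50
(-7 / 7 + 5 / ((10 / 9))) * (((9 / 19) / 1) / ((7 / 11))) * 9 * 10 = 4455 / 19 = 234.47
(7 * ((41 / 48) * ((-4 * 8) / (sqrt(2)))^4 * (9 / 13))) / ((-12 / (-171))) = 15463030.15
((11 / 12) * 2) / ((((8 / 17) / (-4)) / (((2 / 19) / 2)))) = -187 / 228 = -0.82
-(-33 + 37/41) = 1316/41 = 32.10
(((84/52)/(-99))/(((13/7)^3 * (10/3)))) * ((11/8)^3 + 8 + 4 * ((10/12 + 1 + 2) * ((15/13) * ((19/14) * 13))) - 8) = -0.24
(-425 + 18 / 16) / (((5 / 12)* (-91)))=11.18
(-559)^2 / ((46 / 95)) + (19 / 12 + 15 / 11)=1959264817 / 3036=645344.14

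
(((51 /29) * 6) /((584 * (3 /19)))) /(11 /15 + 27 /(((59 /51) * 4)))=0.02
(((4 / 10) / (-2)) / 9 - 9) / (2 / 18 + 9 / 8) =-3248 / 445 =-7.30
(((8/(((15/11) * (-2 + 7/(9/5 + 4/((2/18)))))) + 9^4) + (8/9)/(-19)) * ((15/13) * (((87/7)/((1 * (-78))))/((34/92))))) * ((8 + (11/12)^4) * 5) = -165408535359168145/1164741596928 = -142013.07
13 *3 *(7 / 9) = 91 / 3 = 30.33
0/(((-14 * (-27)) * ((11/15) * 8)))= 0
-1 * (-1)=1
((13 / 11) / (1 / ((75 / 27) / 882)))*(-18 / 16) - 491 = -38109781 / 77616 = -491.00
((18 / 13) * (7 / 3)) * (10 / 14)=30 / 13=2.31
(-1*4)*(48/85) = -192/85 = -2.26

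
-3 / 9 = -1 / 3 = -0.33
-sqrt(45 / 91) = -3*sqrt(455) / 91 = -0.70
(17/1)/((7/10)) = 170/7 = 24.29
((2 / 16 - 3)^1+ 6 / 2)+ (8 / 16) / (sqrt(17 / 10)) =1 / 8+ sqrt(170) / 34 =0.51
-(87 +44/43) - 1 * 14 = -4387/43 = -102.02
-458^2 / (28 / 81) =-4247721 / 7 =-606817.29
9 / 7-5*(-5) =184 / 7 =26.29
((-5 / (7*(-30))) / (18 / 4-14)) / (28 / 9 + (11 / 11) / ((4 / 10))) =-6 / 13433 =-0.00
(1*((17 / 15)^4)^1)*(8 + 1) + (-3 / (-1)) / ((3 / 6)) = 117271 / 5625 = 20.85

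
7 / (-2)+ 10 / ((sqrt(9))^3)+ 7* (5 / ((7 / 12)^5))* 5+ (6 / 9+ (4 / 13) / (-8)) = 2181392722 / 842751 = 2588.42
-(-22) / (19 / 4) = 88 / 19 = 4.63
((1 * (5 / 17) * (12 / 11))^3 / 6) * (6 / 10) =21600 / 6539203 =0.00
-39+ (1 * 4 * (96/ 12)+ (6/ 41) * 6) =-251/ 41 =-6.12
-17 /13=-1.31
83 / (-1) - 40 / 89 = -7427 / 89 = -83.45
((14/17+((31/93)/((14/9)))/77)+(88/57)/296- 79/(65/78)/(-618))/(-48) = -19604472281/955416480480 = -0.02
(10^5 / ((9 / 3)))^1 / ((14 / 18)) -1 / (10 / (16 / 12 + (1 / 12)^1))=35999881 / 840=42857.00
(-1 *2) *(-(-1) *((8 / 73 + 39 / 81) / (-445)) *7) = 3262 / 175419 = 0.02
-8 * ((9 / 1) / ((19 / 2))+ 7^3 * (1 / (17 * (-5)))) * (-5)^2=199480 / 323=617.59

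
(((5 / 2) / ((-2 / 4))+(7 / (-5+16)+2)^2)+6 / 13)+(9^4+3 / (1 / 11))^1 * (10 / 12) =8647429 / 1573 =5497.41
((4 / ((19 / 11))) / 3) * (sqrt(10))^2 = 440 / 57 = 7.72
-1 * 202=-202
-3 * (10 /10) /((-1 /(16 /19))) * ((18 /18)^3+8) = 432 /19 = 22.74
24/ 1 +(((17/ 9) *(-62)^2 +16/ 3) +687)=71795/ 9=7977.22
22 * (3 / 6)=11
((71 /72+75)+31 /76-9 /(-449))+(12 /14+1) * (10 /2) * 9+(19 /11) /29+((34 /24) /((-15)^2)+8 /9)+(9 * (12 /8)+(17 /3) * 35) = 38346658379507 /102868504200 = 372.77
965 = 965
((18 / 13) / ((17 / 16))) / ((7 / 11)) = 3168 / 1547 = 2.05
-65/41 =-1.59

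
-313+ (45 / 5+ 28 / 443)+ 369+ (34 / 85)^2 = 722347 / 11075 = 65.22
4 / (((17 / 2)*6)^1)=4 / 51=0.08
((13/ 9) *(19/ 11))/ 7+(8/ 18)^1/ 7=97/ 231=0.42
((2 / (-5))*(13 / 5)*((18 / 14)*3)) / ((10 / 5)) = -351 / 175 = -2.01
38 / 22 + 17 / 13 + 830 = 119124 / 143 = 833.03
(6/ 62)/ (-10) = -3/ 310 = -0.01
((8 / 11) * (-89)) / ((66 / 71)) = -69.63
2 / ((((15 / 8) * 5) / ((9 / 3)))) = 16 / 25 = 0.64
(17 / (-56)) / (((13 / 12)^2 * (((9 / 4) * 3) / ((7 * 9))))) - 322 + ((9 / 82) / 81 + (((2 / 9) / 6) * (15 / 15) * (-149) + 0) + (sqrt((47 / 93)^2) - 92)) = -4888181567 / 11599146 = -421.43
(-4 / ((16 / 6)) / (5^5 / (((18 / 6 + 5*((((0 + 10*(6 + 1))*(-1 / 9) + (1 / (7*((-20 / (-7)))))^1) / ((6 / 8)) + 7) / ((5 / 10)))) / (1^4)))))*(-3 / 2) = -811 / 37500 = -0.02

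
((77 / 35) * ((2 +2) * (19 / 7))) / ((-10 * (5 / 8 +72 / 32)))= -3344 / 4025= -0.83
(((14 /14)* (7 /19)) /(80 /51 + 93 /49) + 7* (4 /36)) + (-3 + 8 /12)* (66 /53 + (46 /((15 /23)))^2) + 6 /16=-11609.87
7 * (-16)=-112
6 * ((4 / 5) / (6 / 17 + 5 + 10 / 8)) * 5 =1632 / 449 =3.63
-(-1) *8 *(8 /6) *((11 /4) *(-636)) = -18656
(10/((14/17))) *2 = 170/7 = 24.29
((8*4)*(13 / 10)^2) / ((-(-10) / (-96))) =-64896 / 125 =-519.17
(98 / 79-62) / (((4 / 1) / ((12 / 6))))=-30.38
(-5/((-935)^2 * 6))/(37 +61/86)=-43/1701067005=-0.00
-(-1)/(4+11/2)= 2/19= 0.11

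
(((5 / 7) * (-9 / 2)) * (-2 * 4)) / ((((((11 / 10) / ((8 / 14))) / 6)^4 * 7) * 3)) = 199065600000 / 1722499009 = 115.57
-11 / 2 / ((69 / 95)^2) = -99275 / 9522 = -10.43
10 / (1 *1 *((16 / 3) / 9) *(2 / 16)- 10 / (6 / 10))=-135 / 224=-0.60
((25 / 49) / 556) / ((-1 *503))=-25 / 13703732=-0.00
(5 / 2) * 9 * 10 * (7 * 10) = 15750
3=3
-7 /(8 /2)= -7 /4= -1.75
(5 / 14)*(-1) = -5 / 14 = -0.36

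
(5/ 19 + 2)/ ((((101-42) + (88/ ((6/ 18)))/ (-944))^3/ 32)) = 2260812032/ 6320701558691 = 0.00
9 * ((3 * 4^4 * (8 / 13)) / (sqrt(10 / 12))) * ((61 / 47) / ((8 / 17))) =7167744 * sqrt(30) / 3055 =12850.85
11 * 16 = 176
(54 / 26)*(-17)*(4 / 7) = -1836 / 91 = -20.18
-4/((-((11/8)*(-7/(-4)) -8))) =-128/179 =-0.72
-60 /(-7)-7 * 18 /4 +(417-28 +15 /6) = 2580 /7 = 368.57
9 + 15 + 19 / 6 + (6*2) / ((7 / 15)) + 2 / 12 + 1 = 1135 / 21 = 54.05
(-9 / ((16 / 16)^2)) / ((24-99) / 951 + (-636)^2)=-2853 / 128225207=-0.00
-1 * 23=-23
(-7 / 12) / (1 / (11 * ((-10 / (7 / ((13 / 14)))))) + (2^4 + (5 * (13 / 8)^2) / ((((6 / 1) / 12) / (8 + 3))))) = -5720 / 3004473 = -0.00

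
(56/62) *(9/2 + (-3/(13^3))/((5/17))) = 1382682/340535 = 4.06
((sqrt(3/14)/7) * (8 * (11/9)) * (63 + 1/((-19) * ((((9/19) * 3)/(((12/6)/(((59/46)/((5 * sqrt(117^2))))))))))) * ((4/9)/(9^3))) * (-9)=-0.10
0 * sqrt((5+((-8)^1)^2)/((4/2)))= 0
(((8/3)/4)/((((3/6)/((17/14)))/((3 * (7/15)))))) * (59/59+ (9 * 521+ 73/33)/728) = 1520089/90090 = 16.87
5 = 5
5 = 5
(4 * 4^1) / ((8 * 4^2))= 1 / 8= 0.12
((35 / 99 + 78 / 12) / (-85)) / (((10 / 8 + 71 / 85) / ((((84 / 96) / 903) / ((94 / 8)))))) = -0.00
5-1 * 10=-5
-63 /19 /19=-63 /361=-0.17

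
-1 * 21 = -21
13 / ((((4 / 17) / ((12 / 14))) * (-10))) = -663 / 140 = -4.74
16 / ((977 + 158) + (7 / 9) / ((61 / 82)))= 8784 / 623689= 0.01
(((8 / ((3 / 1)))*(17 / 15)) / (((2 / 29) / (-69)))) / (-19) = 159.14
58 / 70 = 29 / 35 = 0.83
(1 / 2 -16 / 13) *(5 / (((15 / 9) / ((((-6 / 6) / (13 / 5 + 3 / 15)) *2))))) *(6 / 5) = 171 / 91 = 1.88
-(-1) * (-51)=-51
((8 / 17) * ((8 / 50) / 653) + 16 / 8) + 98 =100.00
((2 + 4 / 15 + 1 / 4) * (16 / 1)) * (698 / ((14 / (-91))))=-2740348 / 15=-182689.87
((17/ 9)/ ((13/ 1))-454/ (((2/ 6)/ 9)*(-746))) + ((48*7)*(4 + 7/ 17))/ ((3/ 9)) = 3311557978/ 741897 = 4463.64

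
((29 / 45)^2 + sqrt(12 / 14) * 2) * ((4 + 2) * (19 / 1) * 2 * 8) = 511328 / 675 + 3648 * sqrt(42) / 7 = 4134.91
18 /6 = 3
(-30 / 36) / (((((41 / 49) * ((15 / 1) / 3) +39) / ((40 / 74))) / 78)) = -15925 / 19573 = -0.81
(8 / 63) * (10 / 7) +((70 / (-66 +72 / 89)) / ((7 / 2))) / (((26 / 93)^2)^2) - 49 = -9650169476399 / 97438022136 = -99.04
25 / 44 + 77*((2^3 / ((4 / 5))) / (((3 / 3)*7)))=110.57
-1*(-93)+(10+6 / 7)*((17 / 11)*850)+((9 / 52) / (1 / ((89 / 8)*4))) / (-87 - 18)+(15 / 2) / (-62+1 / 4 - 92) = 23566096023 / 1641640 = 14355.22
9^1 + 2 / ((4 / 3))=21 / 2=10.50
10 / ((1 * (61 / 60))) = 600 / 61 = 9.84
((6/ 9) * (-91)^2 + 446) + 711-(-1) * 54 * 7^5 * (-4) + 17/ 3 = -10870886/ 3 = -3623628.67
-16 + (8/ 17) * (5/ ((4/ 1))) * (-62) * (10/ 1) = -380.71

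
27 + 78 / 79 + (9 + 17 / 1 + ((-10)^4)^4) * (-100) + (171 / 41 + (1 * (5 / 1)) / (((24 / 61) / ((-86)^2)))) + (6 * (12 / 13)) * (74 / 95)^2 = -2280094049999791539318978077 / 2280094050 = -999999999999908573.65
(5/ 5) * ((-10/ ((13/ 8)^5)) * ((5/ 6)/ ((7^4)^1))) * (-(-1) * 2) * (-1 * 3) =1638400/ 891474493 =0.00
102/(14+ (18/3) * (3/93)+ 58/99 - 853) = -313038/2572499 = -0.12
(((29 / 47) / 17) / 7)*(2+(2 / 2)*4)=174 / 5593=0.03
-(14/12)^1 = -7/6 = -1.17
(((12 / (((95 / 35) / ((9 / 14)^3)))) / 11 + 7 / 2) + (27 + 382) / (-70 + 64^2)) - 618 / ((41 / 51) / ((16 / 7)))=-24495923213 / 13970586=-1753.39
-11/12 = -0.92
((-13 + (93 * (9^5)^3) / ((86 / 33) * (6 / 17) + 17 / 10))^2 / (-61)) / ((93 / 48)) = -2279301973745143954729629545489332041616 / 5042708899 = -451999514427085701726053500000.00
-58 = -58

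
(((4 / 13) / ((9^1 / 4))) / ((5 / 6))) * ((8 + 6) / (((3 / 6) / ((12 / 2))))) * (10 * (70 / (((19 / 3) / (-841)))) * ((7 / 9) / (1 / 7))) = -10338513920 / 741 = -13952110.55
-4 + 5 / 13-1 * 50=-697 / 13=-53.62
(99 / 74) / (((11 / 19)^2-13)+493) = 35739 / 12831674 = 0.00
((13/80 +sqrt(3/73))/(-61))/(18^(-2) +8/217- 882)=228501/75650793340 +70308 * sqrt(219)/276125395691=0.00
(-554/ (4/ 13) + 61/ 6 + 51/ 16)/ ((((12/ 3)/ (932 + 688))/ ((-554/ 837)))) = 118809455/ 248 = 479070.38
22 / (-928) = -0.02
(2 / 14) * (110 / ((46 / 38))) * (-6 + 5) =-2090 / 161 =-12.98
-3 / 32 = -0.09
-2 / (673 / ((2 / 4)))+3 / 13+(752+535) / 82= 11424455 / 717418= 15.92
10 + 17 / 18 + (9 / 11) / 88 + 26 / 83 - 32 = -14991953 / 723096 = -20.73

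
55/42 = 1.31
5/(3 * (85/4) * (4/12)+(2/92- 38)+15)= -460/159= -2.89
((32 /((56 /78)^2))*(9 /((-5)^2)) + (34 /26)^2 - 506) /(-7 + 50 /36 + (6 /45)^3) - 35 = 15966047345 /313510379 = 50.93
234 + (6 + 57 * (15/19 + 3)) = 456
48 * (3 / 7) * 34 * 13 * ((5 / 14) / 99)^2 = 44200 / 373527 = 0.12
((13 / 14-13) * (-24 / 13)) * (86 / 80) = 1677 / 70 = 23.96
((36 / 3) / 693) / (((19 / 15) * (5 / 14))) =8 / 209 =0.04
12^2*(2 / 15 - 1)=-624 / 5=-124.80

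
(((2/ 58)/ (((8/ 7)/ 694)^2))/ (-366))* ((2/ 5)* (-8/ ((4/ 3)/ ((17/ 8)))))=100300697/ 566080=177.18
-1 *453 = -453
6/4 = 3/2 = 1.50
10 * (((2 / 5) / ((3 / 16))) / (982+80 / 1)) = 32 / 1593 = 0.02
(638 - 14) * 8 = 4992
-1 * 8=-8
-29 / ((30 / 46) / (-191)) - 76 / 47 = 5986519 / 705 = 8491.52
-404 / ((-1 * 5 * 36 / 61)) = 6161 / 45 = 136.91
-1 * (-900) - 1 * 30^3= -26100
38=38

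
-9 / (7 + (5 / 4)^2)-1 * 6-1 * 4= -1514 / 137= -11.05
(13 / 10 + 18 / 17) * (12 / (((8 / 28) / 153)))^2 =487020114 / 5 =97404022.80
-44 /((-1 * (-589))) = -44 /589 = -0.07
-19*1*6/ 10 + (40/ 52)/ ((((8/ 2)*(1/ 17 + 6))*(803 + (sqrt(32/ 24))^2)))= -368333523/ 32310070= -11.40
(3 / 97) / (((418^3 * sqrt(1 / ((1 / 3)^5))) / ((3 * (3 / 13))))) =sqrt(3) / 92096670952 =0.00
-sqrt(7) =-2.65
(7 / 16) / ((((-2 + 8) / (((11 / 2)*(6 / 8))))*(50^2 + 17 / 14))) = 539 / 4482176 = 0.00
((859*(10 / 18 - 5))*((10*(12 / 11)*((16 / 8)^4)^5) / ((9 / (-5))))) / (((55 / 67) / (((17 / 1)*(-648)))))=-39395627787878400 / 121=-325583700726267.77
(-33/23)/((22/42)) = -63/23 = -2.74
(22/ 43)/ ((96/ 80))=55/ 129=0.43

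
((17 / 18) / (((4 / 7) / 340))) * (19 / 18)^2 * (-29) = -105893935 / 5832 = -18157.40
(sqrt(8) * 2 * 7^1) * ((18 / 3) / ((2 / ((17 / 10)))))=714 * sqrt(2) / 5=201.95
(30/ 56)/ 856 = 15/ 23968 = 0.00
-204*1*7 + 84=-1344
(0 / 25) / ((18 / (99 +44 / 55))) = 0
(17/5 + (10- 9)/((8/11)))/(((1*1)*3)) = 191/120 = 1.59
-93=-93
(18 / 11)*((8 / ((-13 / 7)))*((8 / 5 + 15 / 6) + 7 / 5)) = -504 / 13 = -38.77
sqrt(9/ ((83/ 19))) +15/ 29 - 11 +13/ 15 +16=3* sqrt(1577)/ 83 +2777/ 435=7.82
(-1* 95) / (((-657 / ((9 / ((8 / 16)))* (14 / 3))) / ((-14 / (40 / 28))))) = -26068 / 219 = -119.03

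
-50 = -50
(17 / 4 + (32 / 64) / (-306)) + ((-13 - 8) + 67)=7688 / 153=50.25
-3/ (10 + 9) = -3/ 19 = -0.16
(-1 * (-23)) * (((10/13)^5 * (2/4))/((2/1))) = 575000/371293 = 1.55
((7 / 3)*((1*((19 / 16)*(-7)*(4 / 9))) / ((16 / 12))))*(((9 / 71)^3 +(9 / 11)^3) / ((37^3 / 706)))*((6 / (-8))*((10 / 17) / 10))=0.00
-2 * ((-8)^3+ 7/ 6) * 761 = 2332465/ 3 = 777488.33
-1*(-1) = 1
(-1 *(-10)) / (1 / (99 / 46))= 495 / 23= 21.52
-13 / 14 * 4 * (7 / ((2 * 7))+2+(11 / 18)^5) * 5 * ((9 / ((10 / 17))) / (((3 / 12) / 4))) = -154225513 / 13122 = -11753.20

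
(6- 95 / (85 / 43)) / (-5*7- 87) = 0.34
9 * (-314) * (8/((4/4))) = -22608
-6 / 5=-1.20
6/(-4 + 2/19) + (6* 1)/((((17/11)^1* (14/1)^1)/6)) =543/4403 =0.12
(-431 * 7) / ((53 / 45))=-135765 / 53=-2561.60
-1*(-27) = 27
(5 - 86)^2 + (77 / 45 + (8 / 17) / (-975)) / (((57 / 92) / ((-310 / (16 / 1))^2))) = 13781547331 / 1813968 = 7597.46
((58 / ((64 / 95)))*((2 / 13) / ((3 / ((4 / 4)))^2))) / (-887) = -2755 / 1660464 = -0.00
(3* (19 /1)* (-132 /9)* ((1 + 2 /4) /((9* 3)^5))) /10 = -0.00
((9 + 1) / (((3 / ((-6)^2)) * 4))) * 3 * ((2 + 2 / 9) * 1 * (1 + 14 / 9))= 4600 / 9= 511.11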